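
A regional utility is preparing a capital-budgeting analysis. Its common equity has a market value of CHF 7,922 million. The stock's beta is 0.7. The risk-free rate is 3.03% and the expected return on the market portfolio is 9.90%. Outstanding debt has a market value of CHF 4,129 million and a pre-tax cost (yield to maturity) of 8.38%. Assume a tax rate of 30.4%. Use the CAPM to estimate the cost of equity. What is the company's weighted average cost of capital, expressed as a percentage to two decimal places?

Market risk premium = 9.9% − 3.03% = 6.87%.
Cost of equity via CAPM: Re = 3.03% + 0.7 × 6.87% = 7.8390%.
Total capital V = 7922 + 4129 = 12051.
Equity: weight = 7922/12051 = 0.6574; cost = 7.839%.
Debt: weight = 4129/12051 = 0.3426; after-tax cost = 8.38% × (1 − 30.4%) = 5.8325%.
WACC = 0.6574 × 7.8390% + 0.3426 × 5.8325% = 7.1515%.

7.15%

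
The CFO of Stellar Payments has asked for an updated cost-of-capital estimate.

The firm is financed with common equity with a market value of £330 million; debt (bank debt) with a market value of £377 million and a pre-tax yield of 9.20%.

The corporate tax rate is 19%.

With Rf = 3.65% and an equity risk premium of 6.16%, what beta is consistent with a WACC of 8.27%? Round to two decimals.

Total capital V = 330 + 377 = 707.
Equity weight = 330/707 = 0.4668.
Bank debt weight = 377/707 = 0.5332.
Debt contribution = 0.5332 × 9.2% × (1 − 19%) = 3.9737%.
Required equity contribution = 8.27% − 3.9737% = 4.2963%  ⇒  Re = 9.2045%.
CAPM: 9.2045% = 3.65% + β × 6.16%  ⇒  β = 0.9017.

0.90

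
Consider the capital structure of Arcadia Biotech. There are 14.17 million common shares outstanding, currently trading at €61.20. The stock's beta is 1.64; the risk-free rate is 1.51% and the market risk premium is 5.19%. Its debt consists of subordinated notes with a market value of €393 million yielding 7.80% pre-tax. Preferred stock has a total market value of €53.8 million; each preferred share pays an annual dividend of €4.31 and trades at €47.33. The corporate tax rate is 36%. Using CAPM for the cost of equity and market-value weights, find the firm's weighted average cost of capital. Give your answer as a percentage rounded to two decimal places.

Cost of equity via CAPM: Re = 1.51% + 1.64 × 5.19% = 10.0216%.
Cost of preferred: Rp = 4.31 / 47.33 = 9.1063%.
Market value of equity E = 61.2 × 14.17m = 867.204m.
Total capital V = 867.204 + 53.8 + 393 = 1314.004.
Equity: weight = 867.204/1314.004 = 0.6600; cost = 10.0216%.
Preferred: weight = 53.8/1314.004 = 0.0409; cost = 9.1063%.
Subordinated notes: weight = 393/1314.004 = 0.2991; after-tax cost = 7.8% × (1 − 36%) = 4.9920%.
WACC = 0.6600 × 10.0216% + 0.0409 × 9.1063% + 0.2991 × 4.9920% = 8.4798%.

8.48%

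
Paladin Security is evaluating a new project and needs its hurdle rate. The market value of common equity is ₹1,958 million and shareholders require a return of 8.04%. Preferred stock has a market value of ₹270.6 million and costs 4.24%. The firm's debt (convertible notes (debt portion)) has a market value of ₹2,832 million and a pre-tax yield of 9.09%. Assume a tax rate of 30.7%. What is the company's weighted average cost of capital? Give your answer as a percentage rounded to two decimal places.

6.86%

Total capital V = 1958 + 270.6 + 2832 = 5060.6.
Equity: weight = 1958/5060.6 = 0.3869; cost = 8.04%.
Preferred: weight = 270.6/5060.6 = 0.0535; cost = 4.24%.
Convertible notes (debt portion): weight = 2832/5060.6 = 0.5596; after-tax cost = 9.09% × (1 − 30.7%) = 6.2994%.
WACC = 0.3869 × 8.0400% + 0.0535 × 4.2400% + 0.5596 × 6.2994% = 6.8627%.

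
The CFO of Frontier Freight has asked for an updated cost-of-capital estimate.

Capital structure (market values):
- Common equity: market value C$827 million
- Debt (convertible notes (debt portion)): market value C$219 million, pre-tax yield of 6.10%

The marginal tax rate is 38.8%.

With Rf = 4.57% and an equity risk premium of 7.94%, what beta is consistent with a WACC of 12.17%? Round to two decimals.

Total capital V = 827 + 219 = 1046.
Equity weight = 827/1046 = 0.7906.
Convertible notes (debt portion) weight = 219/1046 = 0.2094.
Debt contribution = 0.2094 × 6.1% × (1 − 38.8%) = 0.7816%.
Required equity contribution = 12.17% − 0.7816% = 11.3884%  ⇒  Re = 14.4042%.
CAPM: 14.4042% = 4.57% + β × 7.94%  ⇒  β = 1.2386.

1.24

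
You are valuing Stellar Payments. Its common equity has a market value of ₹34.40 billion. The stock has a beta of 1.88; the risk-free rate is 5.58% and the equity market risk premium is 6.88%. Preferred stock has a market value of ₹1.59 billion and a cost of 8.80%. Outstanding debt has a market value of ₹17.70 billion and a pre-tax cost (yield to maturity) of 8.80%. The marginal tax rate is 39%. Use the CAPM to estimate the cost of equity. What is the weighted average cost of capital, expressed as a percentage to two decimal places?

13.89%

Cost of equity via CAPM: Re = 5.58% + 1.88 × 6.88% = 18.5144%.
Total capital V = 34.4 + 1.59 + 17.7 = 53.69.
Equity: weight = 34.4/53.69 = 0.6407; cost = 18.5144%.
Preferred: weight = 1.59/53.69 = 0.0296; cost = 8.8%.
Debt: weight = 17.7/53.69 = 0.3297; after-tax cost = 8.8% × (1 − 39%) = 5.3680%.
WACC = 0.6407 × 18.5144% + 0.0296 × 8.8000% + 0.3297 × 5.3680% = 13.8927%.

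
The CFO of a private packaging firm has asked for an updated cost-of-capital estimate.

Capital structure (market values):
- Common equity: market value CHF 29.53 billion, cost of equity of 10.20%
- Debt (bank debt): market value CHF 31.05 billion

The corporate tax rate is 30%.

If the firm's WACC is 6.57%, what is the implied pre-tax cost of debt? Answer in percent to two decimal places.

4.45%

Total capital V = 29.53 + 31.05 = 60.58.
Equity weight = 29.53/60.58 = 0.4875.
Bank debt weight = 31.05/60.58 = 0.5125.
Equity contribution = 0.4875 × 10.2% = 4.9720%.
Remaining for debt = 6.57% − 4.9720% = 1.5980%.
Rd × (1 − 30%) × 0.5125 = 1.5980%  ⇒  Rd = 4.4539%.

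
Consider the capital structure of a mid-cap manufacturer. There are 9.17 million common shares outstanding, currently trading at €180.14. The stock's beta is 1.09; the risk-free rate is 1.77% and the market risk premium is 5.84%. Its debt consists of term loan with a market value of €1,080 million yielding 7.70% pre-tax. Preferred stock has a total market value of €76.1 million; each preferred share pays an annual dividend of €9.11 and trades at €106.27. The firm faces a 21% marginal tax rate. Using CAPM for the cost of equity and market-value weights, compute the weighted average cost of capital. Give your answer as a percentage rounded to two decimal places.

Cost of equity via CAPM: Re = 1.77% + 1.09 × 5.84% = 8.1356%.
Cost of preferred: Rp = 9.11 / 106.27 = 8.5725%.
Market value of equity E = 180.14 × 9.17m = 1651.8838m.
Total capital V = 1651.8838 + 76.1 + 1080 = 2807.9838.
Equity: weight = 1651.8838/2807.9838 = 0.5883; cost = 8.1356%.
Preferred: weight = 76.1/2807.9838 = 0.0271; cost = 8.5725%.
Term loan: weight = 1080/2807.9838 = 0.3846; after-tax cost = 7.7% × (1 − 21%) = 6.0830%.
WACC = 0.5883 × 8.1356% + 0.0271 × 8.5725% + 0.3846 × 6.0830% = 7.3580%.

7.36%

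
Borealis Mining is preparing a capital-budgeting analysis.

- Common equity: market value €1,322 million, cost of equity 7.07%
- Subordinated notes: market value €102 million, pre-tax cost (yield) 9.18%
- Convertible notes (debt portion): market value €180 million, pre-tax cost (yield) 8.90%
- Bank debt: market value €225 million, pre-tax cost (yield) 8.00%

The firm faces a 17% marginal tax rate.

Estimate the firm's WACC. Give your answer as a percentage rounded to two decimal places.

7.08%

Total capital V = 1322 + 102 + 180 + 225 = 1829.
Equity: weight = 1322/1829 = 0.7228; cost = 7.07%.
Subordinated notes: weight = 102/1829 = 0.0558; after-tax cost = 9.18% × (1 − 17%) = 7.6194%.
Convertible notes (debt portion): weight = 180/1829 = 0.0984; after-tax cost = 8.9% × (1 − 17%) = 7.3870%.
Bank debt: weight = 225/1829 = 0.1230; after-tax cost = 8% × (1 − 17%) = 6.6400%.
WACC = 0.7228 × 7.0700% + 0.0558 × 7.6194% + 0.0984 × 7.3870% + 0.1230 × 6.6400% = 7.0789%.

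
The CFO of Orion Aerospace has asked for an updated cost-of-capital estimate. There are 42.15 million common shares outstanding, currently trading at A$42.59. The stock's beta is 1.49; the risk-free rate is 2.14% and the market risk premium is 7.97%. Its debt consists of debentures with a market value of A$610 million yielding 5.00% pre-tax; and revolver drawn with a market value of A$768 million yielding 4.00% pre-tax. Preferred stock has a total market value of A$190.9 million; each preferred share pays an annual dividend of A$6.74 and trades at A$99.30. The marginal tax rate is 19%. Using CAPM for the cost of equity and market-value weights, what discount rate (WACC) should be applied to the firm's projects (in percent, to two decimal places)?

9.34%

Cost of equity via CAPM: Re = 2.14% + 1.49 × 7.97% = 14.0153%.
Cost of preferred: Rp = 6.74 / 99.3 = 6.7875%.
Market value of equity E = 42.59 × 42.15m = 1795.1685m.
Total capital V = 1795.1685 + 190.9 + 610 + 768 = 3364.0685.
Equity: weight = 1795.1685/3364.0685 = 0.5336; cost = 14.0153%.
Preferred: weight = 190.9/3364.0685 = 0.0567; cost = 6.7875%.
Debentures: weight = 610/3364.0685 = 0.1813; after-tax cost = 5% × (1 − 19%) = 4.0500%.
Revolver drawn: weight = 768/3364.0685 = 0.2283; after-tax cost = 4% × (1 − 19%) = 3.2400%.
WACC = 0.5336 × 14.0153% + 0.0567 × 6.7875% + 0.1813 × 4.0500% + 0.2283 × 3.2400% = 9.3382%.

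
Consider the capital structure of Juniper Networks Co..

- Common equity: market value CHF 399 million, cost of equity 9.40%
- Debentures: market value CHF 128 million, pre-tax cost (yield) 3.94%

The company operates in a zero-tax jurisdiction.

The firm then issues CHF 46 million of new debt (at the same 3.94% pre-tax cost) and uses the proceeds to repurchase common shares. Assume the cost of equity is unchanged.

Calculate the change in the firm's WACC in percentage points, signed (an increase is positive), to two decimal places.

Current WACC:
Total capital V = 399 + 128 = 527.
Equity: weight = 399/527 = 0.7571; cost = 9.4%.
Debentures: weight = 128/527 = 0.2429; after-tax cost = 3.94% × (1 − 0%) = 3.9400%.
WACC = 0.7571 × 9.4000% + 0.2429 × 3.9400% = 8.0739%.
After the change:
Total capital V = 353 + 174 = 527.
Equity: weight = 353/527 = 0.6698; cost = 9.4%.
Debentures: weight = 174/527 = 0.3302; after-tax cost = 3.94% × (1 − 0%) = 3.9400%.
WACC = 0.6698 × 9.4000% + 0.3302 × 3.9400% = 7.5973%.
Change in WACC = 7.5973% − 8.0739% = -0.4766 pp.

-0.48 pp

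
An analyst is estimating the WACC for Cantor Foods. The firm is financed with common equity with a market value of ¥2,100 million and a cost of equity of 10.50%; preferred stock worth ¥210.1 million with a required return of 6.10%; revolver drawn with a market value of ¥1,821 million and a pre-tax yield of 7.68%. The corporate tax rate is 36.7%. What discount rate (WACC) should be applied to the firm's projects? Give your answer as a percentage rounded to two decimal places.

Total capital V = 2100 + 210.1 + 1821 = 4131.1.
Equity: weight = 2100/4131.1 = 0.5083; cost = 10.5%.
Preferred: weight = 210.1/4131.1 = 0.0509; cost = 6.1%.
Revolver drawn: weight = 1821/4131.1 = 0.4408; after-tax cost = 7.68% × (1 − 36.7%) = 4.8614%.
WACC = 0.5083 × 10.5000% + 0.0509 × 6.1000% + 0.4408 × 4.8614% = 7.7907%.

7.79%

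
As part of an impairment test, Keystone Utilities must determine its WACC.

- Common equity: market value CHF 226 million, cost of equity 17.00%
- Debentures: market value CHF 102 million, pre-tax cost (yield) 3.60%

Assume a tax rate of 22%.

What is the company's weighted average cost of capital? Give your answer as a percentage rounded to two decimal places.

12.59%

Total capital V = 226 + 102 = 328.
Equity: weight = 226/328 = 0.6890; cost = 17%.
Debentures: weight = 102/328 = 0.3110; after-tax cost = 3.6% × (1 − 22%) = 2.8080%.
WACC = 0.6890 × 17.0000% + 0.3110 × 2.8080% = 12.5866%.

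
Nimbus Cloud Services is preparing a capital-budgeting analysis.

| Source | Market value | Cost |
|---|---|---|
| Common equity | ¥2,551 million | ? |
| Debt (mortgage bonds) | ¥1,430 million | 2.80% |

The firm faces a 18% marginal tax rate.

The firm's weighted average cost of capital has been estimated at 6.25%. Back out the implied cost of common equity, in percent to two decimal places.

Total capital V = 2551 + 1430 = 3981.
Equity weight = 2551/3981 = 0.6408.
Mortgage bonds weight = 1430/3981 = 0.3592.
Debt contribution = 0.3592 × 2.8% × (1 − 18%) = 0.8247%.
Required equity contribution = 6.25% − 0.8247% = 5.4253%.
Re = 5.4253% / 0.6408 = 8.4665%.

8.47%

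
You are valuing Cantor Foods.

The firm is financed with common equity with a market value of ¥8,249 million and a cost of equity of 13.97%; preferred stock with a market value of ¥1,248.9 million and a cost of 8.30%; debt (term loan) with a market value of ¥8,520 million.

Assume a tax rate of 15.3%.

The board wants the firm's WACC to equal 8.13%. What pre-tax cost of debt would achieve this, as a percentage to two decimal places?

Total capital V = 8249 + 1248.9 + 8520 = 18017.9.
Equity weight = 8249/18017.9 = 0.4578.
Preferred weight = 1248.9/18017.9 = 0.0693.
Term loan weight = 8520/18017.9 = 0.4729.
Equity contribution = 0.4578 × 13.97% = 6.3958%.
Preferred contribution = 0.0693 × 8.3% = 0.5753%.
Remaining for debt = 8.13% − 6.9711% = 1.1589%.
Rd × (1 − 15.3%) × 0.4729 = 1.1589%  ⇒  Rd = 2.8935%.

2.89%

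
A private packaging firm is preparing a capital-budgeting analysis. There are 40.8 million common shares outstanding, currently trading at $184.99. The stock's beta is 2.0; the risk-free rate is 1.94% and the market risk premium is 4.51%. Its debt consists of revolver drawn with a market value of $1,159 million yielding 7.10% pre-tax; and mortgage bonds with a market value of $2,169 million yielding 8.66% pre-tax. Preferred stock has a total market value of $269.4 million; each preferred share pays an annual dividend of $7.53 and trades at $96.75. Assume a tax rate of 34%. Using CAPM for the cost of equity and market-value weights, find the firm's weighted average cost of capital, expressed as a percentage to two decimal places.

Cost of equity via CAPM: Re = 1.94% + 2.0 × 4.51% = 10.9600%.
Cost of preferred: Rp = 7.53 / 96.75 = 7.7829%.
Market value of equity E = 184.99 × 40.8m = 7547.592m.
Total capital V = 7547.592 + 269.4 + 1159 + 2169 = 11144.992.
Equity: weight = 7547.592/11144.992 = 0.6772; cost = 10.96%.
Preferred: weight = 269.4/11144.992 = 0.0242; cost = 7.7829%.
Revolver drawn: weight = 1159/11144.992 = 0.1040; after-tax cost = 7.1% × (1 − 34%) = 4.6860%.
Mortgage bonds: weight = 2169/11144.992 = 0.1946; after-tax cost = 8.66% × (1 − 34%) = 5.7156%.
WACC = 0.6772 × 10.9600% + 0.0242 × 7.7829% + 0.1040 × 4.6860% + 0.1946 × 5.7156% = 9.2101%.

9.21%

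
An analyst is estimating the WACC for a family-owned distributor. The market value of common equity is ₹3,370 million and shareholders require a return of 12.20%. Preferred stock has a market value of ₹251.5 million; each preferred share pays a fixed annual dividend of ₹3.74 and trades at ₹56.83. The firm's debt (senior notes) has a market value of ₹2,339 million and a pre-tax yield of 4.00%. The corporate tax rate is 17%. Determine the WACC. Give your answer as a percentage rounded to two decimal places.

Cost of preferred: Rp = 3.74 / 56.83 = 6.5810%.
Total capital V = 3370 + 251.5 + 2339 = 5960.5.
Equity: weight = 3370/5960.5 = 0.5654; cost = 12.2%.
Preferred: weight = 251.5/5960.5 = 0.0422; cost = 6.581%.
Senior notes: weight = 2339/5960.5 = 0.3924; after-tax cost = 4% × (1 − 17%) = 3.3200%.
WACC = 0.5654 × 12.2000% + 0.0422 × 6.5810% + 0.3924 × 3.3200% = 8.4782%.

8.48%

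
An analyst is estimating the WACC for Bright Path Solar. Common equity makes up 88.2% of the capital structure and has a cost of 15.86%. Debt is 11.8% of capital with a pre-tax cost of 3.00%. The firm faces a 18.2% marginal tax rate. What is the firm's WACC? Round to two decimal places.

After-tax cost of debt = 3% × (1 − 18.2%) = 2.4540%.
WACC = 0.882 × 15.8600% + 0.118 × 2.4540% = 14.2781%.

14.28%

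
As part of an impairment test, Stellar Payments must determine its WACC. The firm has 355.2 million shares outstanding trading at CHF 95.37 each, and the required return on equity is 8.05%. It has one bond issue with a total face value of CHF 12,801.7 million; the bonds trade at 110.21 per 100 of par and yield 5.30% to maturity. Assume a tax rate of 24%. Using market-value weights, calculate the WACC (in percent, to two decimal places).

6.87%

Market value of equity E = 95.37 × 355.2m = 33875.424m. Market value of debt D = 12801.7m × 110.21/100 = 14108.75357m.
Total capital V = 33875.424 + 14108.75357 = 47984.17757.
Equity: weight = 33875.424/47984.17757 = 0.7060; cost = 8.05%.
Bonds outstanding: weight = 14108.75357/47984.17757 = 0.2940; after-tax cost = 5.3% × (1 − 24%) = 4.0280%.
WACC = 0.7060 × 8.0500% + 0.2940 × 4.0280% = 6.8674%.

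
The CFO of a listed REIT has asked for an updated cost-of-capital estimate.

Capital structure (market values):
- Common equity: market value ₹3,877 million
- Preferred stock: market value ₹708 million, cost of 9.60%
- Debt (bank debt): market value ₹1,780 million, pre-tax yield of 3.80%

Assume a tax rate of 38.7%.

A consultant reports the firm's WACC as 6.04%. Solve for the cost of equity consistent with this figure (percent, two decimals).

7.09%

Total capital V = 3877 + 708 + 1780 = 6365.
Equity weight = 3877/6365 = 0.6091.
Preferred weight = 708/6365 = 0.1112.
Bank debt weight = 1780/6365 = 0.2797.
Debt contribution = 0.2797 × 3.8% × (1 − 38.7%) = 0.6514%.
Preferred contribution = 0.1112 × 9.6% = 1.0678%.
Required equity contribution = 6.04% − 1.7193% = 4.3207%.
Re = 4.3207% / 0.6091 = 7.0935%.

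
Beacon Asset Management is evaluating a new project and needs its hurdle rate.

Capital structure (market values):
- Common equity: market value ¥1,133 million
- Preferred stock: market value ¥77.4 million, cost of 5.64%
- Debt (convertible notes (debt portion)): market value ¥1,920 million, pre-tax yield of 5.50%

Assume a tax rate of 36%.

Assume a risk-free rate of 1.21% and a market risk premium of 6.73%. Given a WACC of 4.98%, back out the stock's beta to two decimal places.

0.92

Total capital V = 1133 + 77.4 + 1920 = 3130.4.
Equity weight = 1133/3130.4 = 0.3619.
Preferred weight = 77.4/3130.4 = 0.0247.
Convertible notes (debt portion) weight = 1920/3130.4 = 0.6133.
Debt contribution = 0.6133 × 5.5% × (1 − 36%) = 2.1590%.
Preferred contribution = 0.0247 × 5.64% = 0.1395%.
Required equity contribution = 4.98% − 2.2984% = 2.6816%  ⇒  Re = 7.4091%.
CAPM: 7.4091% = 1.21% + β × 6.73%  ⇒  β = 0.9211.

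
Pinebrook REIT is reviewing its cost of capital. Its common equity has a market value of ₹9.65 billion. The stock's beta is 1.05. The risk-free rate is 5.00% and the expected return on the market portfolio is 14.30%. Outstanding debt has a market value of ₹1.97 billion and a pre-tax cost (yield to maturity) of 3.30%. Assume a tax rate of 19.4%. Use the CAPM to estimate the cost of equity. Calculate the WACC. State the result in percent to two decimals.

Market risk premium = 14.3% − 5.0% = 9.3%.
Cost of equity via CAPM: Re = 5.0% + 1.05 × 9.3% = 14.7650%.
Total capital V = 9.65 + 1.97 = 11.62.
Equity: weight = 9.65/11.62 = 0.8305; cost = 14.765%.
Debt: weight = 1.97/11.62 = 0.1695; after-tax cost = 3.3% × (1 − 19.4%) = 2.6598%.
WACC = 0.8305 × 14.7650% + 0.1695 × 2.6598% = 12.7127%.

12.71%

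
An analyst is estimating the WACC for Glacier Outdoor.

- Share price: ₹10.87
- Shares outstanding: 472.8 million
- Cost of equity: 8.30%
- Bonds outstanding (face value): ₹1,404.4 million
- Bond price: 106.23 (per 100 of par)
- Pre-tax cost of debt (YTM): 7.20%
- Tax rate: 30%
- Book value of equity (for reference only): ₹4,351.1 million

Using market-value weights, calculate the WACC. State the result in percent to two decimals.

7.57%

Market value of equity E = 10.87 × 472.8m = 5139.336m. Market value of debt D = 1404.4m × 106.23/100 = 1491.89412m.
Total capital V = 5139.336 + 1491.89412 = 6631.23012.
Equity: weight = 5139.336/6631.23012 = 0.7750; cost = 8.3%.
Bonds outstanding: weight = 1491.89412/6631.23012 = 0.2250; after-tax cost = 7.2% × (1 − 30%) = 5.0400%.
WACC = 0.7750 × 8.3000% + 0.2250 × 5.0400% = 7.5666%.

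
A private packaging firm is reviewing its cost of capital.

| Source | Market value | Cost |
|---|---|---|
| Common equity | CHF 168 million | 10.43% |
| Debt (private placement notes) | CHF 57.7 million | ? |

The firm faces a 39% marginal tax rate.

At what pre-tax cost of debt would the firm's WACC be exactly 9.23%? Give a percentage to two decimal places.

Total capital V = 168 + 57.7 = 225.7.
Equity weight = 168/225.7 = 0.7444.
Private placement notes weight = 57.7/225.7 = 0.2556.
Equity contribution = 0.7444 × 10.43% = 7.7636%.
Remaining for debt = 9.23% − 7.7636% = 1.4664%.
Rd × (1 − 39%) × 0.2556 = 1.4664%  ⇒  Rd = 9.4034%.

9.40%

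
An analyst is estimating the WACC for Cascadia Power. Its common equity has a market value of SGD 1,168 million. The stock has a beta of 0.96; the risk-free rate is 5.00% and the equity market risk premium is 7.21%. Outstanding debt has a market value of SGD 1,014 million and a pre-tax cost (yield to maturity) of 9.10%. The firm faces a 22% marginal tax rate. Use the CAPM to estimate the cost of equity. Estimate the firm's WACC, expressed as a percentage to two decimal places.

9.68%

Cost of equity via CAPM: Re = 5.0% + 0.96 × 7.21% = 11.9216%.
Total capital V = 1168 + 1014 = 2182.
Equity: weight = 1168/2182 = 0.5353; cost = 11.9216%.
Debt: weight = 1014/2182 = 0.4647; after-tax cost = 9.1% × (1 − 22%) = 7.0980%.
WACC = 0.5353 × 11.9216% + 0.4647 × 7.0980% = 9.6800%.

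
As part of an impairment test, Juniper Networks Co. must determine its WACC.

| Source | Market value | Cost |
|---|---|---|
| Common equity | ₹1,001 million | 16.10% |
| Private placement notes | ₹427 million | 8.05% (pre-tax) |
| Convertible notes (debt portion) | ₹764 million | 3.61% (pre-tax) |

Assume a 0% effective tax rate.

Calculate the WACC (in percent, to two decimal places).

Total capital V = 1001 + 427 + 764 = 2192.
Equity: weight = 1001/2192 = 0.4567; cost = 16.1%.
Private placement notes: weight = 427/2192 = 0.1948; after-tax cost = 8.05% × (1 − 0%) = 8.0500%.
Convertible notes (debt portion): weight = 764/2192 = 0.3485; after-tax cost = 3.61% × (1 − 0%) = 3.6100%.
WACC = 0.4567 × 16.1000% + 0.1948 × 8.0500% + 0.3485 × 3.6100% = 10.1786%.

10.18%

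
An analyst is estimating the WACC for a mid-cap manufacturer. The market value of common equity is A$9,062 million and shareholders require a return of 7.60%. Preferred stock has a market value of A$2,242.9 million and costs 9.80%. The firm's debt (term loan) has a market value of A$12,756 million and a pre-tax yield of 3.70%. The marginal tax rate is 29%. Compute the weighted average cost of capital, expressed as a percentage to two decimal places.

5.17%

Total capital V = 9062 + 2242.9 + 12756 = 24060.9.
Equity: weight = 9062/24060.9 = 0.3766; cost = 7.6%.
Preferred: weight = 2242.9/24060.9 = 0.0932; cost = 9.8%.
Term loan: weight = 12756/24060.9 = 0.5302; after-tax cost = 3.7% × (1 − 29%) = 2.6270%.
WACC = 0.3766 × 7.6000% + 0.0932 × 9.8000% + 0.5302 × 2.6270% = 5.1686%.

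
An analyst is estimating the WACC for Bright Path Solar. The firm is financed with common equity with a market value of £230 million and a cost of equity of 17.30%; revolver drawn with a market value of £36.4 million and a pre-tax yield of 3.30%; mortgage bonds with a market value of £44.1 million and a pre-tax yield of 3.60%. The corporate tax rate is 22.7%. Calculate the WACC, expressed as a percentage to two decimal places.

13.51%

Total capital V = 230 + 36.4 + 44.1 = 310.5.
Equity: weight = 230/310.5 = 0.7407; cost = 17.3%.
Revolver drawn: weight = 36.4/310.5 = 0.1172; after-tax cost = 3.3% × (1 − 22.7%) = 2.5509%.
Mortgage bonds: weight = 44.1/310.5 = 0.1420; after-tax cost = 3.6% × (1 − 22.7%) = 2.7828%.
WACC = 0.7407 × 17.3000% + 0.1172 × 2.5509% + 0.1420 × 2.7828% = 13.5091%.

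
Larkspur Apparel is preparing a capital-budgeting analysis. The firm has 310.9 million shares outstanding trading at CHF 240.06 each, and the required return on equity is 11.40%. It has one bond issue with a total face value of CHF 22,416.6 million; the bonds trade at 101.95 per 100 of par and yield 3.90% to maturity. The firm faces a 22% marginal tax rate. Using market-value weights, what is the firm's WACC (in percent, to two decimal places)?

Market value of equity E = 240.06 × 310.9m = 74634.654m. Market value of debt D = 22416.6m × 101.95/100 = 22853.7237m.
Total capital V = 74634.654 + 22853.7237 = 97488.3777.
Equity: weight = 74634.654/97488.3777 = 0.7656; cost = 11.4%.
Bonds outstanding: weight = 22853.7237/97488.3777 = 0.2344; after-tax cost = 3.9% × (1 − 22%) = 3.0420%.
WACC = 0.7656 × 11.4000% + 0.2344 × 3.0420% = 9.4407%.

9.44%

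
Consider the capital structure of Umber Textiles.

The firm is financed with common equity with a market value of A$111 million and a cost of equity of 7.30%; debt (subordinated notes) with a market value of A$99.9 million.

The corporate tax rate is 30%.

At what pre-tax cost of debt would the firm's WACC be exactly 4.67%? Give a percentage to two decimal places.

2.50%

Total capital V = 111 + 99.9 = 210.9.
Equity weight = 111/210.9 = 0.5263.
Subordinated notes weight = 99.9/210.9 = 0.4737.
Equity contribution = 0.5263 × 7.3% = 3.8421%.
Remaining for debt = 4.67% − 3.8421% = 0.8279%.
Rd × (1 − 30%) × 0.4737 = 0.8279%  ⇒  Rd = 2.4968%.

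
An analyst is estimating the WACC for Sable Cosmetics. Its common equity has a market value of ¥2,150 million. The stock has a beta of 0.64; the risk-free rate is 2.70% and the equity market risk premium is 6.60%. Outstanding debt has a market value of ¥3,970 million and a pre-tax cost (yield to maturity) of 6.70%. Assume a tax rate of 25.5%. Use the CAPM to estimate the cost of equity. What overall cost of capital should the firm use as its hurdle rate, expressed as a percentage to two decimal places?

Cost of equity via CAPM: Re = 2.7% + 0.64 × 6.6% = 6.9240%.
Total capital V = 2150 + 3970 = 6120.
Equity: weight = 2150/6120 = 0.3513; cost = 6.924%.
Debt: weight = 3970/6120 = 0.6487; after-tax cost = 6.7% × (1 − 25.5%) = 4.9915%.
WACC = 0.3513 × 6.9240% + 0.6487 × 4.9915% = 5.6704%.

5.67%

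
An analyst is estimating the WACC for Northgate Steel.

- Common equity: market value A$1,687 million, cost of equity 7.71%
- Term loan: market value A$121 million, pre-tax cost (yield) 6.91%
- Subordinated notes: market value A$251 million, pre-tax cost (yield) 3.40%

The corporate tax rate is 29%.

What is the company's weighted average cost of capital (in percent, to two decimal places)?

Total capital V = 1687 + 121 + 251 = 2059.
Equity: weight = 1687/2059 = 0.8193; cost = 7.71%.
Term loan: weight = 121/2059 = 0.0588; after-tax cost = 6.91% × (1 − 29%) = 4.9061%.
Subordinated notes: weight = 251/2059 = 0.1219; after-tax cost = 3.4% × (1 − 29%) = 2.4140%.
WACC = 0.8193 × 7.7100% + 0.0588 × 4.9061% + 0.1219 × 2.4140% = 6.8996%.

6.90%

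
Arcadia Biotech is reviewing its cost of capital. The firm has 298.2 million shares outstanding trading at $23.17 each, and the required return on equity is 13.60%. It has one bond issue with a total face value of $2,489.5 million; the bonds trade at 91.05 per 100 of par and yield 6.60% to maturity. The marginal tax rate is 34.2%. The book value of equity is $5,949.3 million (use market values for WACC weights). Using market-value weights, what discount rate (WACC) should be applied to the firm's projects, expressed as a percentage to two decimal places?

11.31%

Market value of equity E = 23.17 × 298.2m = 6909.294m. Market value of debt D = 2489.5m × 91.05/100 = 2266.68975m.
Total capital V = 6909.294 + 2266.68975 = 9175.98375.
Equity: weight = 6909.294/9175.98375 = 0.7530; cost = 13.6%.
Bonds outstanding: weight = 2266.68975/9175.98375 = 0.2470; after-tax cost = 6.6% × (1 − 34.2%) = 4.3428%.
WACC = 0.7530 × 13.6000% + 0.2470 × 4.3428% = 11.3132%.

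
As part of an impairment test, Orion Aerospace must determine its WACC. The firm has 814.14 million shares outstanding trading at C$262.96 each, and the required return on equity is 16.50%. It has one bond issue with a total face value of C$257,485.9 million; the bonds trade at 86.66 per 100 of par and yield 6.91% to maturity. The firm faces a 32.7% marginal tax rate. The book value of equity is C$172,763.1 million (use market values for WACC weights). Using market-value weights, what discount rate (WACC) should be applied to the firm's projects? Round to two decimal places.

10.45%

Market value of equity E = 262.96 × 814.14m = 214086.2544m. Market value of debt D = 257485.9m × 86.66/100 = 223137.28094m.
Total capital V = 214086.2544 + 223137.28094 = 437223.53534.
Equity: weight = 214086.2544/437223.53534 = 0.4896; cost = 16.5%.
Bonds outstanding: weight = 223137.28094/437223.53534 = 0.5104; after-tax cost = 6.91% × (1 − 32.7%) = 4.6504%.
WACC = 0.4896 × 16.5000% + 0.5104 × 4.6504% = 10.4526%.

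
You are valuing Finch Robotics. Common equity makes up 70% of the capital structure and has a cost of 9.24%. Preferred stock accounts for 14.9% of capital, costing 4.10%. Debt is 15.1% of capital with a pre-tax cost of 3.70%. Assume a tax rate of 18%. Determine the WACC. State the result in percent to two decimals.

7.54%

After-tax cost of debt = 3.7% × (1 − 18%) = 3.0340%.
WACC = 0.700 × 9.2400% + 0.149 × 4.1000% + 0.151 × 3.0340% = 7.5370%.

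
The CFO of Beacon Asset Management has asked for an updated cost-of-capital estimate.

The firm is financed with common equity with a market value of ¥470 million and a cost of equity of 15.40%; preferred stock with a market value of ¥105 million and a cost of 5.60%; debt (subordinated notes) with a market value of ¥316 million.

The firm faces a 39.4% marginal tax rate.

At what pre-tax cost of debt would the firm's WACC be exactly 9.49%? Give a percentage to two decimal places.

3.29%

Total capital V = 470 + 105 + 316 = 891.
Equity weight = 470/891 = 0.5275.
Preferred weight = 105/891 = 0.1178.
Subordinated notes weight = 316/891 = 0.3547.
Equity contribution = 0.5275 × 15.4% = 8.1235%.
Preferred contribution = 0.1178 × 5.6% = 0.6599%.
Remaining for debt = 9.49% − 8.7834% = 0.7066%.
Rd × (1 − 39.4%) × 0.3547 = 0.7066%  ⇒  Rd = 3.2877%.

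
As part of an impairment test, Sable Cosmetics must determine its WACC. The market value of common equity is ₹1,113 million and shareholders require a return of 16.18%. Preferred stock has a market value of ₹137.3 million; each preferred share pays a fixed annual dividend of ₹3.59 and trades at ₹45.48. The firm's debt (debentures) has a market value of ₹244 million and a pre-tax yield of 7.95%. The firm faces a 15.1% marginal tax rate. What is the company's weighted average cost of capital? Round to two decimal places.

Cost of preferred: Rp = 3.59 / 45.48 = 7.8936%.
Total capital V = 1113 + 137.3 + 244 = 1494.3.
Equity: weight = 1113/1494.3 = 0.7448; cost = 16.18%.
Preferred: weight = 137.3/1494.3 = 0.0919; cost = 7.8936%.
Debentures: weight = 244/1494.3 = 0.1633; after-tax cost = 7.95% × (1 − 15.1%) = 6.7496%.
WACC = 0.7448 × 16.1800% + 0.0919 × 7.8936% + 0.1633 × 6.7496% = 13.8788%.

13.88%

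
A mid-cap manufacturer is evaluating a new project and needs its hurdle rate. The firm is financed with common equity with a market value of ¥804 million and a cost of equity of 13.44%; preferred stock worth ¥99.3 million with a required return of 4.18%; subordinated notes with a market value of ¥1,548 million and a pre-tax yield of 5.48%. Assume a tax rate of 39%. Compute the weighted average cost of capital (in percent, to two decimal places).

6.69%

Total capital V = 804 + 99.3 + 1548 = 2451.3.
Equity: weight = 804/2451.3 = 0.3280; cost = 13.44%.
Preferred: weight = 99.3/2451.3 = 0.0405; cost = 4.18%.
Subordinated notes: weight = 1548/2451.3 = 0.6315; after-tax cost = 5.48% × (1 − 39%) = 3.3428%.
WACC = 0.3280 × 13.4400% + 0.0405 × 4.1800% + 0.6315 × 3.3428% = 6.6885%.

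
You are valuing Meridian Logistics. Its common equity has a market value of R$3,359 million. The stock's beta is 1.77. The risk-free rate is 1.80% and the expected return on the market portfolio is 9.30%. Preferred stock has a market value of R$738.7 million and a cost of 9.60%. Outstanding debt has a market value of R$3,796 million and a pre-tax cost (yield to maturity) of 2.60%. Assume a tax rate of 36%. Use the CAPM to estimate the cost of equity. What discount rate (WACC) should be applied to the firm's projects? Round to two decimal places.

Market risk premium = 9.3% − 1.8% = 7.5%.
Cost of equity via CAPM: Re = 1.8% + 1.77 × 7.5% = 15.0750%.
Total capital V = 3359 + 738.7 + 3796 = 7893.7.
Equity: weight = 3359/7893.7 = 0.4255; cost = 15.075%.
Preferred: weight = 738.7/7893.7 = 0.0936; cost = 9.6%.
Debt: weight = 3796/7893.7 = 0.4809; after-tax cost = 2.6% × (1 − 36%) = 1.6640%.
WACC = 0.4255 × 15.0750% + 0.0936 × 9.6000% + 0.4809 × 1.6640% = 8.1134%.

8.11%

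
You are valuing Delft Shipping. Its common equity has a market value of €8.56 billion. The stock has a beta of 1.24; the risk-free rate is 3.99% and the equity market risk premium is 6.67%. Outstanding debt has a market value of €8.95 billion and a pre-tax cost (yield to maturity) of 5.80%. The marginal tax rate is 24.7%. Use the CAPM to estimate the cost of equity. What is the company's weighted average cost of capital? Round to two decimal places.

8.23%

Cost of equity via CAPM: Re = 3.99% + 1.24 × 6.67% = 12.2608%.
Total capital V = 8.56 + 8.95 = 17.51.
Equity: weight = 8.56/17.51 = 0.4889; cost = 12.2608%.
Debt: weight = 8.95/17.51 = 0.5111; after-tax cost = 5.8% × (1 − 24.7%) = 4.3674%.
WACC = 0.4889 × 12.2608% + 0.5111 × 4.3674% = 8.2262%.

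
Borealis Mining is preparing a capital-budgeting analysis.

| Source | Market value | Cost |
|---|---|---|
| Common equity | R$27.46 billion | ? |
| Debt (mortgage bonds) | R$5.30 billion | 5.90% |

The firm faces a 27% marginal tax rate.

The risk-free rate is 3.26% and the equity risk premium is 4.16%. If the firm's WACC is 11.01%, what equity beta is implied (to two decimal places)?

Total capital V = 27.46 + 5.3 = 32.76.
Equity weight = 27.46/32.76 = 0.8382.
Mortgage bonds weight = 5.3/32.76 = 0.1618.
Debt contribution = 0.1618 × 5.9% × (1 − 27%) = 0.6968%.
Required equity contribution = 11.01% − 0.6968% = 10.3132%  ⇒  Re = 12.3037%.
CAPM: 12.3037% = 3.26% + β × 4.16%  ⇒  β = 2.1740.

2.17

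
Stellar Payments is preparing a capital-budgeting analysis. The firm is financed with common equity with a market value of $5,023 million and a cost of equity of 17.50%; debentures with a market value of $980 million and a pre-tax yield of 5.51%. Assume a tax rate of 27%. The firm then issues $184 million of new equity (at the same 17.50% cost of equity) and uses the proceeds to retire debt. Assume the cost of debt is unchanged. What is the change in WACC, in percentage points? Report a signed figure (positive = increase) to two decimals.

+0.41 pp

Current WACC:
Total capital V = 5023 + 980 = 6003.
Equity: weight = 5023/6003 = 0.8367; cost = 17.5%.
Debentures: weight = 980/6003 = 0.1633; after-tax cost = 5.51% × (1 − 27%) = 4.0223%.
WACC = 0.8367 × 17.5000% + 0.1633 × 4.0223% = 15.2997%.
After the change:
Total capital V = 5207 + 796 = 6003.
Equity: weight = 5207/6003 = 0.8674; cost = 17.5%.
Debentures: weight = 796/6003 = 0.1326; after-tax cost = 5.51% × (1 − 27%) = 4.0223%.
WACC = 0.8674 × 17.5000% + 0.1326 × 4.0223% = 15.7129%.
Change in WACC = 15.7129% − 15.2997% = 0.4131 pp.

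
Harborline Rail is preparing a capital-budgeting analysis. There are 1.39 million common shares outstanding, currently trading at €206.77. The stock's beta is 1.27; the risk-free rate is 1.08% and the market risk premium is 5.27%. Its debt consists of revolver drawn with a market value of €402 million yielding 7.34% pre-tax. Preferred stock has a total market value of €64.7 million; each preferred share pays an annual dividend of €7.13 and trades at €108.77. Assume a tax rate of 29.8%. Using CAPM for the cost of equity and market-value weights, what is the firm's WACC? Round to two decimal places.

Cost of equity via CAPM: Re = 1.08% + 1.27 × 5.27% = 7.7729%.
Cost of preferred: Rp = 7.13 / 108.77 = 6.5551%.
Market value of equity E = 206.77 × 1.39m = 287.4103m.
Total capital V = 287.4103 + 64.7 + 402 = 754.1103.
Equity: weight = 287.4103/754.1103 = 0.3811; cost = 7.7729%.
Preferred: weight = 64.7/754.1103 = 0.0858; cost = 6.5551%.
Revolver drawn: weight = 402/754.1103 = 0.5331; after-tax cost = 7.34% × (1 − 29.8%) = 5.1527%.
WACC = 0.3811 × 7.7729% + 0.0858 × 6.5551% + 0.5331 × 5.1527% = 6.2716%.

6.27%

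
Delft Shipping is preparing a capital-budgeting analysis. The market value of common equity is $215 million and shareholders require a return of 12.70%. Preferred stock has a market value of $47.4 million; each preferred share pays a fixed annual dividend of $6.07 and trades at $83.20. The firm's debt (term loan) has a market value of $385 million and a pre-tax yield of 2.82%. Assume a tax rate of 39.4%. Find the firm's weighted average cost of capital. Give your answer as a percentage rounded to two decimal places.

5.77%

Cost of preferred: Rp = 6.07 / 83.2 = 7.2957%.
Total capital V = 215 + 47.4 + 385 = 647.4.
Equity: weight = 215/647.4 = 0.3321; cost = 12.7%.
Preferred: weight = 47.4/647.4 = 0.0732; cost = 7.2957%.
Term loan: weight = 385/647.4 = 0.5947; after-tax cost = 2.82% × (1 − 39.4%) = 1.7089%.
WACC = 0.3321 × 12.7000% + 0.0732 × 7.2957% + 0.5947 × 1.7089% = 5.7681%.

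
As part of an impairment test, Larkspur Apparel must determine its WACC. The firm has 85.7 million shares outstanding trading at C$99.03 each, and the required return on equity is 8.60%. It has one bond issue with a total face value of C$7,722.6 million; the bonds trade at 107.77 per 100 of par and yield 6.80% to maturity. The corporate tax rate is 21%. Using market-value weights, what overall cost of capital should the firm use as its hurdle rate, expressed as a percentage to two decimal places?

7.00%

Market value of equity E = 99.03 × 85.7m = 8486.871m. Market value of debt D = 7722.6m × 107.77/100 = 8322.64602m.
Total capital V = 8486.871 + 8322.64602 = 16809.51702.
Equity: weight = 8486.871/16809.51702 = 0.5049; cost = 8.6%.
Bonds outstanding: weight = 8322.64602/16809.51702 = 0.4951; after-tax cost = 6.8% × (1 − 21%) = 5.3720%.
WACC = 0.5049 × 8.6000% + 0.4951 × 5.3720% = 7.0018%.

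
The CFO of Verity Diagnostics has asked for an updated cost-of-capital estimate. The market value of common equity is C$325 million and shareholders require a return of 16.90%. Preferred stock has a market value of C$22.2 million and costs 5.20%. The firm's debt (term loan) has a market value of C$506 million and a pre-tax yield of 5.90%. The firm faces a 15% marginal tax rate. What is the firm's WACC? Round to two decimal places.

9.55%

Total capital V = 325 + 22.2 + 506 = 853.2.
Equity: weight = 325/853.2 = 0.3809; cost = 16.9%.
Preferred: weight = 22.2/853.2 = 0.0260; cost = 5.2%.
Term loan: weight = 506/853.2 = 0.5931; after-tax cost = 5.9% × (1 − 15%) = 5.0150%.
WACC = 0.3809 × 16.9000% + 0.0260 × 5.2000% + 0.5931 × 5.0150% = 9.5470%.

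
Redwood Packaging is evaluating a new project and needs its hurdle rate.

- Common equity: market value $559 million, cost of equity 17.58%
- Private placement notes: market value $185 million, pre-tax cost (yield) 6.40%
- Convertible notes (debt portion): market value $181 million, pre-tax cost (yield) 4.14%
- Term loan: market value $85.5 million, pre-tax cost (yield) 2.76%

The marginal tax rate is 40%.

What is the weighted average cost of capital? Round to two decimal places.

Total capital V = 559 + 185 + 181 + 85.5 = 1010.5.
Equity: weight = 559/1010.5 = 0.5532; cost = 17.58%.
Private placement notes: weight = 185/1010.5 = 0.1831; after-tax cost = 6.4% × (1 − 40%) = 3.8400%.
Convertible notes (debt portion): weight = 181/1010.5 = 0.1791; after-tax cost = 4.14% × (1 − 40%) = 2.4840%.
Term loan: weight = 85.5/1010.5 = 0.0846; after-tax cost = 2.76% × (1 − 40%) = 1.6560%.
WACC = 0.5532 × 17.5800% + 0.1831 × 3.8400% + 0.1791 × 2.4840% + 0.0846 × 1.6560% = 11.0132%.

11.01%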